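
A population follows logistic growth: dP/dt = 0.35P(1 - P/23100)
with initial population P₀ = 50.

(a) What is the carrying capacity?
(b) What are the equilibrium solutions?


Logistic ODE dP/dt = 0.35P(1 - P/23100) has equilibria where dP/dt = 0, i.e. P = 0 or P = 23100.
The coefficient (1 - P/K) = 0 when P = K, identifying K = 23100 as the carrying capacity.
(a) K = 23100; (b) equilibria P = 0 and P = 23100.


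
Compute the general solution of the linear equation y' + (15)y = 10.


P(x) = 15, Q(x) = 10; integrating factor μ = e^(15x).
(μ y)' = 10e^(15x) ⇒ μ y = (2/3)e^(15x) + C.
Divide by μ: y = 2/3 + Ce^(-15x).


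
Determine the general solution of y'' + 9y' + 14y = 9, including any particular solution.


Characteristic roots of r² + 9r + 14 = 0 are -7, -2.
y_h = C₁e^(-7x) + C₂e^(-2x).
Constant forcing; try y_p = A. Then 14A = 9 ⇒ A = 9/14.
General solution: y = C₁e^(-7x) + C₂e^(-2x) + 9/14.


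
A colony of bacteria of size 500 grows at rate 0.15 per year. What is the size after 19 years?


The ODE dP/dt = 0.15P has solution P(t) = P(0)e^(0.15t).
Substitute P(0) = 500 and t = 19: P(19) = 500 e^(2.85) ≈ 8644.


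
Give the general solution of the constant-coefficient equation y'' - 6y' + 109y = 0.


Characteristic equation: r² - 6r + 109 = 0.
Discriminant is negative; roots r = 3 ± 10i (complex conjugate pair).
General solution uses e^(α x)(C₁ cos(β x) + C₂ sin(β x)): y = e^(3x)(C₁cos(10x) + C₂sin(10x)).


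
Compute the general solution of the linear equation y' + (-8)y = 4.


P(x) = -8 ⇒ μ = e^(-8x).
(μ y)' = 4e^(-8x) ⇒ μ y = -(1/2)e^(-8x) + C.
Divide by μ: y = -1/2 + Ce^(8x).


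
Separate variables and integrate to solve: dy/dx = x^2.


Integrate both sides with respect to x: y = ∫ x^2 dx = (1/3)x^3 + C.


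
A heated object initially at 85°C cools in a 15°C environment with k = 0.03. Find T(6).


Newton's law: dT/dt = -k(T - T_a) has solution T(t) = T_a + (T₀ - T_a)e^(-kt).
Plug in T_a = 15, T₀ = 85, k = 0.03, t = 6: T(6) = 15 + (70)e^(-0.18) ≈ 73.5°C.


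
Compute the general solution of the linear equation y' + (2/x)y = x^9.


P(x) = 2/x ⇒ μ = x^2.
(x^2 y)' = x^2·x^9 = x^11.
Integrate: x^2 y = x^12/(12) + C.
Solve for y: y = (1/12)x^10 + C/x^2.


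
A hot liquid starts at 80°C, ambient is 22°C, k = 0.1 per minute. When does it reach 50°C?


From T(t) = T_a + (T₀ - T_a)e^(-kt), set T(t) = 50:
(50 - 22) / (80 - 22) = e^(-0.1t), so t = -ln(0.483)/0.1 ≈ 7.3 minutes.


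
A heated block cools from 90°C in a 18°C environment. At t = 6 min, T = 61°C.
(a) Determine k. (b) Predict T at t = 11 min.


Newton's law: T(t) = T_a + (T₀ - T_a)e^(-kt).
(a) Use T(6) = 61: (61 - 18)/(90 - 18) = e^(-k·6), so k = -ln(0.597)/6 ≈ 0.0859.
(b) Apply k to t = 11: T(11) = 18 + (72)e^(-0.945) ≈ 46.0°C.


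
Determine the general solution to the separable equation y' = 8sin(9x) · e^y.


Separate: e^(-y) dy = 8sin(9x) dx.
Integrate: -e^(-y) = -(8/9)cos(9x) + C₀.
Rearrange: e^(-y) = (8/9)cos(9x) + C.


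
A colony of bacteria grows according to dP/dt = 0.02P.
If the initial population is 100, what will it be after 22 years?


The ODE dP/dt = 0.02P has solution P(t) = P(0)e^(0.02t).
Substitute P(0) = 100 and t = 22: P(22) = 100 e^(0.44) ≈ 155.


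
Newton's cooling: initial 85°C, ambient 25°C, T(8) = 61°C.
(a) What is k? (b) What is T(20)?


Newton's law: T(t) = T_a + (T₀ - T_a)e^(-kt).
(a) Use T(8) = 61: (61 - 25)/(85 - 25) = e^(-k·8), so k = -ln(0.600)/8 ≈ 0.0639.
(b) Apply k to t = 20: T(20) = 25 + (60)e^(-1.277) ≈ 41.7°C.


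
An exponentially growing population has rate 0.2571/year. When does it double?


Exponential growth: P(t) = P₀ e^(0.2571t). Set P(t)/P₀ = 2: e^(0.2571t) = 2.
Solve: t = ln(2)/0.2571 ≈ 2.70 years.


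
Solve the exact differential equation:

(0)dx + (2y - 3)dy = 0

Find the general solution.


Check exactness: ∂M/∂y = 0 and ∂N/∂x = 0; equal, so the equation is exact.
Integrate M with respect to x (treating y as constant): ∫M dx = 0 + h(y).
Differentiate w.r.t. y and set equal to N: the x-dependent terms already match, leaving h'(y) = 2y - 3. Integrate: h(y) = y^2 - 3y.
So F(x,y) = y^2 - 3y.
General solution: y^2 - 3y = C.


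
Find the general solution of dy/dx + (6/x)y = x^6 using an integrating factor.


P(x) = 6/x ⇒ μ = x^6.
(x^6 y)' = x^12 ⇒ x^6 y = x^13/(13) + C.
Solve for y: y = (1/13)x^7 + C/x^6.


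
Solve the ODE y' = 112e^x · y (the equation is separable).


Separate variables: dy/y = 112e^x dx.
Integrate: ln|y| = 112e^x + C₀.
Exponentiate: y = Ce^(112e^x).


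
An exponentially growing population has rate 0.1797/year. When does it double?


Exponential growth: P(t) = P₀ e^(0.1797t). Set P(t)/P₀ = 2: e^(0.1797t) = 2.
Solve: t = ln(2)/0.1797 ≈ 3.86 years.


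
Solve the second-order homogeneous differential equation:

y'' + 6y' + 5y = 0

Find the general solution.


Characteristic equation: r² + 6r + 5 = 0.
Factor: (r + 1)(r + 5) = 0 ⇒ r = -1, -5 (distinct real).
General solution: y = C₁e^(-x) + C₂e^(-5x).


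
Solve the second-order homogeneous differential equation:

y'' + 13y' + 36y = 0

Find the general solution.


Characteristic equation: r² + 13r + 36 = 0.
Factor: (r + 4)(r + 9) = 0 ⇒ r = -4, -9 (distinct real).
General solution: y = C₁e^(-4x) + C₂e^(-9x).


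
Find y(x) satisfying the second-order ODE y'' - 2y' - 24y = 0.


Characteristic equation: r² - 2r - 24 = 0.
Factor: (r + 4)(r - 6) = 0 ⇒ r = -4, 6 (distinct real).
General solution: y = C₁e^(-4x) + C₂e^(6x).


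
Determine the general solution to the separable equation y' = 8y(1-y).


Separate: dy/[y(1-y)] = 8 dx.
Partial fractions: 1/[y(1-y)] = 1/y + 1/(1-y).
Integrate: ln|y/(1-y)| = 8x + C₀.
Solve for y: y = 1/(1 + Ce^(-8x)).


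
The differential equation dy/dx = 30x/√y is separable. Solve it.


Separate: √y dy = 30x dx.
Integrate: (2/3)y^(3/2) = 15x² + C.


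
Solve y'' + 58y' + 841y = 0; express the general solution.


Characteristic equation: r² + 58r + 841 = 0, i.e. (r + 29)² = 0.
Repeated root r = -29; include an x factor for the second linearly independent solution.
General solution: y = (C₁ + C₂x)e^(-29x).


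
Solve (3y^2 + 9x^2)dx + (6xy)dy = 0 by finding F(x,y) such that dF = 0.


Check exactness: ∂M/∂y = 6y and ∂N/∂x = 6y; equal, so the equation is exact.
Integrate M with respect to x (treating y as constant): ∫M dx = 3xy^2 + 3x^3 + h(y).
Differentiate w.r.t. y and set equal to N: all terms match, so h'(y) = 0 and h is a constant absorbed into C.
General solution: 3xy^2 + 3x^3 = C.


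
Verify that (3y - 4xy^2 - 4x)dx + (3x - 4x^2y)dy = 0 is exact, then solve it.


Check exactness: ∂M/∂y = 3 - 8xy and ∂N/∂x = 3 - 8xy; equal, so the equation is exact.
Integrate M with respect to x (treating y as constant): ∫M dx = 3xy - 2x^2y^2 - 2x^2 + h(y).
Differentiate w.r.t. y and set equal to N: all terms match, so h'(y) = 0 and h is a constant absorbed into C.
General solution: 3xy - 2x^2y^2 - 2x^2 = C.


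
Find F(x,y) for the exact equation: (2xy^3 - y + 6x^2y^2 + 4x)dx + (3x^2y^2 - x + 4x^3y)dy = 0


Check exactness: ∂M/∂y = 6xy^2 - 1 + 12x^2y and ∂N/∂x = 6xy^2 - 1 + 12x^2y; equal, so the equation is exact.
Integrate M with respect to x (treating y as constant): ∫M dx = x^2y^3 - xy + 2x^3y^2 + 2x^2 + h(y).
Differentiate w.r.t. y and set equal to N: all terms match, so h'(y) = 0 and h is a constant absorbed into C.
General solution: x^2y^3 - xy + 2x^3y^2 + 2x^2 = C.


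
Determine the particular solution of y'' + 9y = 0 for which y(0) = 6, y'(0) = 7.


Characteristic roots of r² + 9 = 0 are ±3i, so y = C₁cos(3x) + C₂sin(3x).
Apply y(0) = 6: C₁ = 6. Differentiate and apply y'(0) = 7: 3·C₂ = 7, so C₂ = 7/3.
Particular solution: y = 6cos(3x) + (7/3)sin(3x).


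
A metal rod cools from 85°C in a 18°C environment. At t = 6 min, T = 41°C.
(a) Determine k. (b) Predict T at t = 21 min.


Newton's law: T(t) = T_a + (T₀ - T_a)e^(-kt).
(a) Use T(6) = 41: (41 - 18)/(85 - 18) = e^(-k·6), so k = -ln(0.343)/6 ≈ 0.1782.
(b) Apply k to t = 21: T(21) = 18 + (67)e^(-3.742) ≈ 19.6°C.


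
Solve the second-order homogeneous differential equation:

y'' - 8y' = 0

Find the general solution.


Characteristic equation: r² - 8r = 0.
Factor: (r - 0)(r - 8) = 0 ⇒ r = 0, 8 (distinct real).
General solution: y = C₁ + C₂e^(8x).


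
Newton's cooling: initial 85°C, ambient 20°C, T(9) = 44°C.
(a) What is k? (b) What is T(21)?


Newton's law: T(t) = T_a + (T₀ - T_a)e^(-kt).
(a) Use T(9) = 44: (44 - 20)/(85 - 20) = e^(-k·9), so k = -ln(0.369)/9 ≈ 0.1107.
(b) Apply k to t = 21: T(21) = 20 + (65)e^(-2.325) ≈ 26.4°C.


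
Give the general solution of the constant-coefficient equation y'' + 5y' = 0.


Characteristic equation: r² + 5r = 0.
Factor: (r + 5)(r - 0) = 0 ⇒ r = -5, 0 (distinct real).
General solution: y = C₁e^(-5x) + C₂.


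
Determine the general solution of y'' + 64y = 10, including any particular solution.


Homogeneous part: r² + 64 = 0 ⇒ r = ±8i, so y_h = C₁cos(8x) + C₂sin(8x).
Try constant y_p = A; plug in: 64A = 10 ⇒ A = 5/32.
General solution: y = C₁cos(8x) + C₂sin(8x) + 5/32.


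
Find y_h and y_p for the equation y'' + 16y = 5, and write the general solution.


Homogeneous part: r² + 16 = 0 ⇒ r = ±4i, so y_h = C₁cos(4x) + C₂sin(4x).
Try constant y_p = A; plug in: 16A = 5 ⇒ A = 5/16.
General solution: y = C₁cos(4x) + C₂sin(4x) + 5/16.


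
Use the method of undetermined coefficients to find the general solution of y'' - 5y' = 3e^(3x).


Characteristic roots of r² - 5r = 0 are 0, 5.
y_h = C₁ + C₂e^(5x).
Forcing exponent 3 is not a characteristic root; try y_p = Ae^(3x).
Substitute: A·(9 + (-5)·3 + (0)) = A·-6 = 3, so A = -1/2.
General solution: y = C₁ + C₂e^(5x) - (1/2)e^(3x).


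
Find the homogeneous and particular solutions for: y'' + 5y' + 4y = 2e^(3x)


Characteristic roots of r² + 5r + 4 = 0 are -1, -4.
y_h = C₁e^(-x) + C₂e^(-4x).
Forcing exponent 3 is not a characteristic root; try y_p = Ae^(3x).
Substitute: A·(9 + (5)·3 + (4)) = A·28 = 2, so A = 1/14.
General solution: y = C₁e^(-x) + C₂e^(-4x) + (1/14)e^(3x).


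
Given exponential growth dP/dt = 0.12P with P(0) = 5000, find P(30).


The ODE dP/dt = 0.12P has solution P(t) = P(0)e^(0.12t).
Substitute P(0) = 5000 and t = 30: P(30) = 5000 e^(3.60) ≈ 182991.


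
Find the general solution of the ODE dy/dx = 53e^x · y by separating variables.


Separate variables: dy/y = 53e^x dx.
Integrate: ln|y| = 53e^x + C₀.
Exponentiate: y = Ce^(53e^x).


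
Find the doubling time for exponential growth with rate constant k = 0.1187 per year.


Exponential growth: P(t) = P₀ e^(0.1187t). Set P(t)/P₀ = 2: e^(0.1187t) = 2.
Solve: t = ln(2)/0.1187 ≈ 5.84 years.


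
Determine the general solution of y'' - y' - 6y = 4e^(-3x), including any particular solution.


Characteristic roots of r² - r - 6 = 0 are 3, -2.
y_h = C₁e^(3x) + C₂e^(-2x).
Forcing exponent -3 is not a characteristic root; try y_p = Ae^(-3x).
Substitute: A·(9 + (-1)·-3 + (-6)) = A·6 = 4, so A = 2/3.
General solution: y = C₁e^(3x) + C₂e^(-2x) + (2/3)e^(-3x).


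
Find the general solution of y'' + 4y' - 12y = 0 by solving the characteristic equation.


Characteristic equation: r² + 4r - 12 = 0.
Factor: (r + 6)(r - 2) = 0 ⇒ r = -6, 2 (distinct real).
General solution: y = C₁e^(-6x) + C₂e^(2x).


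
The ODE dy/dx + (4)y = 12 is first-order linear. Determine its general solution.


P(x) = 4, Q(x) = 12; integrating factor μ = e^(4x).
(μ y)' = 12e^(4x) ⇒ μ y = 3e^(4x) + C.
Divide by μ: y = 3 + Ce^(-4x).


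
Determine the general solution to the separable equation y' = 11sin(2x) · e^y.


Separate: e^(-y) dy = 11sin(2x) dx.
Integrate: -e^(-y) = -(11/2)cos(2x) + C₀.
Rearrange: e^(-y) = (11/2)cos(2x) + C.


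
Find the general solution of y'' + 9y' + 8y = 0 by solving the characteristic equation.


Characteristic equation: r² + 9r + 8 = 0.
Factor: (r + 1)(r + 8) = 0 ⇒ r = -1, -8 (distinct real).
General solution: y = C₁e^(-x) + C₂e^(-8x).


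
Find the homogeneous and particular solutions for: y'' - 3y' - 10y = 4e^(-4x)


Characteristic roots of r² - 3r - 10 = 0 are -2, 5.
y_h = C₁e^(-2x) + C₂e^(5x).
Forcing exponent -4 is not a characteristic root; try y_p = Ae^(-4x).
Substitute: A·(16 + (-3)·-4 + (-10)) = A·18 = 4, so A = 2/9.
General solution: y = C₁e^(-2x) + C₂e^(5x) + (2/9)e^(-4x).


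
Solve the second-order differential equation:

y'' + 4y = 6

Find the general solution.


Homogeneous part: r² + 4 = 0 ⇒ r = ±2i, so y_h = C₁cos(2x) + C₂sin(2x).
Try constant y_p = A; plug in: 4A = 6 ⇒ A = 3/2.
General solution: y = C₁cos(2x) + C₂sin(2x) + 3/2.


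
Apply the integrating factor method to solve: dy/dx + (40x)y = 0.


P(x) = 40x ⇒ μ = e^(20x²).
Q(x) = 0 so μ y is constant: y = Ce^(-20x²).


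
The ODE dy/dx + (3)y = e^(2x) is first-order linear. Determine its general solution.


P(x) = 3 ⇒ μ = e^(3x).
(μ y)' = e^(5x) ⇒ μ y = e^(5x)/5 + C.
Divide by μ: y = (1/5)e^(2x) + Ce^(-3x).


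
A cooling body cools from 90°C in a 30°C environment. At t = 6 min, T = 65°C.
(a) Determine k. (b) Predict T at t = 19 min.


Newton's law: T(t) = T_a + (T₀ - T_a)e^(-kt).
(a) Use T(6) = 65: (65 - 30)/(90 - 30) = e^(-k·6), so k = -ln(0.583)/6 ≈ 0.0898.
(b) Apply k to t = 19: T(19) = 30 + (60)e^(-1.707) ≈ 40.9°C.


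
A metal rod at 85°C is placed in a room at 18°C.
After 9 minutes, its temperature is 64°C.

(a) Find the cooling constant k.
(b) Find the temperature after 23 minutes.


Newton's law: T(t) = T_a + (T₀ - T_a)e^(-kt).
(a) Use T(9) = 64: (64 - 18)/(85 - 18) = e^(-k·9), so k = -ln(0.687)/9 ≈ 0.0418.
(b) Apply k to t = 23: T(23) = 18 + (67)e^(-0.961) ≈ 43.6°C.


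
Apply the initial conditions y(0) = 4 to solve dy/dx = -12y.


General solution of y' = -12y is y = Ce^(-12x).
Apply y(0) = 4: C = 4.
Particular solution: y = 4e^(-12x).


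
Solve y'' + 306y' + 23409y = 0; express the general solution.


Characteristic equation: r² + 306r + 23409 = 0, i.e. (r + 153)² = 0.
Repeated root r = -153; include an x factor for the second linearly independent solution.
General solution: y = (C₁ + C₂x)e^(-153x).


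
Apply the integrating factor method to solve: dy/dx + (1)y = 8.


P(x) = 1, Q(x) = 8; integrating factor μ = e^(x).
(μ y)' = 8e^(x) ⇒ μ y = 8e^(x) + C.
Divide by μ: y = 8 + Ce^(-x).


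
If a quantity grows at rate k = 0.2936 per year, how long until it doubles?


Exponential growth: P(t) = P₀ e^(0.2936t). Set P(t)/P₀ = 2: e^(0.2936t) = 2.
Solve: t = ln(2)/0.2936 ≈ 2.36 years.


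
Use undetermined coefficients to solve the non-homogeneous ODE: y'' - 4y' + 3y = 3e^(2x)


Characteristic roots of r² - 4r + 3 = 0 are 1, 3.
y_h = C₁e^(x) + C₂e^(3x).
Forcing exponent 2 is not a characteristic root; try y_p = Ae^(2x).
Substitute: A·(4 + (-4)·2 + (3)) = A·-1 = 3, so A = -3.
General solution: y = C₁e^(x) + C₂e^(3x) - 3e^(2x).


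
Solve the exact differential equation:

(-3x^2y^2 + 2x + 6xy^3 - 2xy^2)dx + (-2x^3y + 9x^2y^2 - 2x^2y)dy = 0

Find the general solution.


Check exactness: ∂M/∂y = -6x^2y + 18xy^2 - 4xy and ∂N/∂x = -6x^2y + 18xy^2 - 4xy; equal, so the equation is exact.
Integrate M with respect to x (treating y as constant): ∫M dx = -x^3y^2 + x^2 + 3x^2y^3 - x^2y^2 + h(y).
Differentiate w.r.t. y and set equal to N: all terms match, so h'(y) = 0 and h is a constant absorbed into C.
General solution: -x^3y^2 + x^2 + 3x^2y^3 - x^2y^2 = C.


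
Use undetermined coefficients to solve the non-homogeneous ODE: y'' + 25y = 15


Homogeneous part: r² + 25 = 0 ⇒ r = ±5i, so y_h = C₁cos(5x) + C₂sin(5x).
Try constant y_p = A; plug in: 25A = 15 ⇒ A = 3/5.
General solution: y = C₁cos(5x) + C₂sin(5x) + 3/5.


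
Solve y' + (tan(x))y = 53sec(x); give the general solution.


P(x) = tan(x) ⇒ μ = e^(∫tan(x)dx) = sec(x).
(sec(x) y)' = 53sec²(x) ⇒ sec(x) y = 53tan(x) + C.
Multiply by cos(x): y = 53sin(x) + C·cos(x).


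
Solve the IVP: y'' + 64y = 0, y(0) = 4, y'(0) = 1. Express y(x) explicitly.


Characteristic roots of r² + 64 = 0 are ±8i, so y = C₁cos(8x) + C₂sin(8x).
Apply y(0) = 4: C₁ = 4. Differentiate and apply y'(0) = 1: 8·C₂ = 1, so C₂ = 1/8.
Particular solution: y = 4cos(8x) + (1/8)sin(8x).


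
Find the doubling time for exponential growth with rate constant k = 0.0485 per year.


Exponential growth: P(t) = P₀ e^(0.0485t). Set P(t)/P₀ = 2: e^(0.0485t) = 2.
Solve: t = ln(2)/0.0485 ≈ 14.29 years.


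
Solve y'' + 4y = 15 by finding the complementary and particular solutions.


Homogeneous part: r² + 4 = 0 ⇒ r = ±2i, so y_h = C₁cos(2x) + C₂sin(2x).
Try constant y_p = A; plug in: 4A = 15 ⇒ A = 15/4.
General solution: y = C₁cos(2x) + C₂sin(2x) + 15/4.


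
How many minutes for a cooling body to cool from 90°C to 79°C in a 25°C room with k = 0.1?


From T(t) = T_a + (T₀ - T_a)e^(-kt), set T(t) = 79:
(79 - 25) / (90 - 25) = e^(-0.1t), so t = -ln(0.831)/0.1 ≈ 1.9 minutes.


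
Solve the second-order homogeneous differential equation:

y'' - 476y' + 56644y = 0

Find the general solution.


Characteristic equation: r² - 476r + 56644 = 0, i.e. (r - 238)² = 0.
Repeated root r = 238; include an x factor for the second linearly independent solution.
General solution: y = (C₁ + C₂x)e^(238x).


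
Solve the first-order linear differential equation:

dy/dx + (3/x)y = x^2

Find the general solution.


P(x) = 3/x ⇒ μ = x^3.
(x^3 y)' = x^5 ⇒ x^3 y = x^6/(6) + C.
Solve for y: y = (1/6)x^3 + C/x^3.


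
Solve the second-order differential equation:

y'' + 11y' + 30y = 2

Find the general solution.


Characteristic roots of r² + 11r + 30 = 0 are -6, -5.
y_h = C₁e^(-6x) + C₂e^(-5x).
Constant forcing; try y_p = A. Then 30A = 2 ⇒ A = 1/15.
General solution: y = C₁e^(-6x) + C₂e^(-5x) + 1/15.


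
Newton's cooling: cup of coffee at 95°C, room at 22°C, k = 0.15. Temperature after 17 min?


Newton's law: dT/dt = -k(T - T_a) has solution T(t) = T_a + (T₀ - T_a)e^(-kt).
Plug in T_a = 22, T₀ = 95, k = 0.15, t = 17: T(17) = 22 + (73)e^(-2.55) ≈ 27.7°C.


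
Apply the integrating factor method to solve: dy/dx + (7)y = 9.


P(x) = 7, Q(x) = 9; integrating factor μ = e^(7x).
(μ y)' = 9e^(7x) ⇒ μ y = (9/7)e^(7x) + C.
Divide by μ: y = 9/7 + Ce^(-7x).


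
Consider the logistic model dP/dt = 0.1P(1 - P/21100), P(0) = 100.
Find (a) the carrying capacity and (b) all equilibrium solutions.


Logistic ODE dP/dt = 0.1P(1 - P/21100) has equilibria where dP/dt = 0, i.e. P = 0 or P = 21100.
The coefficient (1 - P/K) = 0 when P = K, identifying K = 21100 as the carrying capacity.
(a) K = 21100; (b) equilibria P = 0 and P = 21100.


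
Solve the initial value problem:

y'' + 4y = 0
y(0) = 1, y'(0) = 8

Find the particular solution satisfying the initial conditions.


Characteristic roots of r² + 4 = 0 are ±2i, so y = C₁cos(2x) + C₂sin(2x).
Apply y(0) = 1: C₁ = 1. Differentiate and apply y'(0) = 8: 2·C₂ = 8, so C₂ = 4.
Particular solution: y = cos(2x) + 4sin(2x).


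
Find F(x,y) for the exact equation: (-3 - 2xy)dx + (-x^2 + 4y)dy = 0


Check exactness: ∂M/∂y = -2x and ∂N/∂x = -2x; equal, so the equation is exact.
Integrate M with respect to x (treating y as constant): ∫M dx = -3x - x^2y + h(y).
Differentiate w.r.t. y and set equal to N: the x-dependent terms already match, leaving h'(y) = 4y. Integrate: h(y) = 2y^2.
So F(x,y) = -3x - x^2y + 2y^2.
General solution: -3x - x^2y + 2y^2 = C.


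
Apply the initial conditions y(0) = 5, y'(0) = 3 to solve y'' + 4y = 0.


Characteristic roots of r² + 4 = 0 are ±2i, so y = C₁cos(2x) + C₂sin(2x).
Apply y(0) = 5: C₁ = 5. Differentiate and apply y'(0) = 3: 2·C₂ = 3, so C₂ = 3/2.
Particular solution: y = 5cos(2x) + (3/2)sin(2x).


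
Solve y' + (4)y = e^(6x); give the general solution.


P(x) = 4 ⇒ μ = e^(4x).
(μ y)' = e^(10x) ⇒ μ y = e^(10x)/10 + C.
Divide by μ: y = (1/10)e^(6x) + Ce^(-4x).


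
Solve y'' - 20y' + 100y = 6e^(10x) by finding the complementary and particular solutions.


Characteristic polynomial (r - 10)² = 0; repeated root r = 10.
y_h = (C₁ + C₂x)e^(10x). Forcing matches the repeated root (resonance), so try y_p = Ax² e^(10x).
Substitute and solve for A: 2A = 6, so A = 3.
General solution: y = (C₁ + C₂x + 3x²)e^(10x).


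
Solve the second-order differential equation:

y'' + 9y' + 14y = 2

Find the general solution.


Characteristic roots of r² + 9r + 14 = 0 are -7, -2.
y_h = C₁e^(-7x) + C₂e^(-2x).
Constant forcing; try y_p = A. Then 14A = 2 ⇒ A = 1/7.
General solution: y = C₁e^(-7x) + C₂e^(-2x) + 1/7.


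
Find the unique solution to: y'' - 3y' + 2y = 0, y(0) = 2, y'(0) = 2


Characteristic roots of r² - 3r + 2 = 0 are 1, 2.
General solution y = c₁ e^(x) + c₂ e^(2x).
Apply y(0) = 2: c₁ + c₂ = 2. Apply y'(0) = 2: 1 c₁ + 2 c₂ = 2.
Solve: c₁ = 2, c₂ = 0.
Particular solution: y = 2e^(x) + 0e^(2x).


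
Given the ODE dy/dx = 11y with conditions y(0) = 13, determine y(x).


General solution of y' = 11y is y = Ce^(11x).
Apply y(0) = 13: C = 13.
Particular solution: y = 13e^(11x).


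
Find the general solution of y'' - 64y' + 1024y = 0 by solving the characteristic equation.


Characteristic equation: r² - 64r + 1024 = 0, i.e. (r - 32)² = 0.
Repeated root r = 32; include an x factor for the second linearly independent solution.
General solution: y = (C₁ + C₂x)e^(32x).


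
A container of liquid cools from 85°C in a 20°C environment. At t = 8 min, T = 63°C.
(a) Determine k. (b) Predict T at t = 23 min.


Newton's law: T(t) = T_a + (T₀ - T_a)e^(-kt).
(a) Use T(8) = 63: (63 - 20)/(85 - 20) = e^(-k·8), so k = -ln(0.662)/8 ≈ 0.0516.
(b) Apply k to t = 23: T(23) = 20 + (65)e^(-1.188) ≈ 39.8°C.


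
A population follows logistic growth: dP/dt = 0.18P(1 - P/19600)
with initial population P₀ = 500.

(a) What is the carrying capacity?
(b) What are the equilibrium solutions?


Logistic ODE dP/dt = 0.18P(1 - P/19600) has equilibria where dP/dt = 0, i.e. P = 0 or P = 19600.
The coefficient (1 - P/K) = 0 when P = K, identifying K = 19600 as the carrying capacity.
(a) K = 19600; (b) equilibria P = 0 and P = 19600.


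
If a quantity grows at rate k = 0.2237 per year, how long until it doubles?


Exponential growth: P(t) = P₀ e^(0.2237t). Set P(t)/P₀ = 2: e^(0.2237t) = 2.
Solve: t = ln(2)/0.2237 ≈ 3.10 years.


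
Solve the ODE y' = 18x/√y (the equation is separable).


Separate: √y dy = 18x dx.
Integrate: (2/3)y^(3/2) = 9x² + C.


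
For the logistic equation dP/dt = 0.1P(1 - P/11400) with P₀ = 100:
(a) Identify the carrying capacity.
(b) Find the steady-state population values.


Logistic ODE dP/dt = 0.1P(1 - P/11400) has equilibria where dP/dt = 0, i.e. P = 0 or P = 11400.
The coefficient (1 - P/K) = 0 when P = K, identifying K = 11400 as the carrying capacity.
(a) K = 11400; (b) equilibria P = 0 and P = 11400.


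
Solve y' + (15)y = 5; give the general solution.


P(x) = 15, Q(x) = 5; integrating factor μ = e^(15x).
(μ y)' = 5e^(15x) ⇒ μ y = (1/3)e^(15x) + C.
Divide by μ: y = 1/3 + Ce^(-15x).


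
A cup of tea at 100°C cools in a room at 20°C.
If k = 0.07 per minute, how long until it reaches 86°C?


From T(t) = T_a + (T₀ - T_a)e^(-kt), set T(t) = 86:
(86 - 20) / (100 - 20) = e^(-0.07t), so t = -ln(0.825)/0.07 ≈ 2.7 minutes.


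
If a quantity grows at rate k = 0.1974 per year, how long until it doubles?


Exponential growth: P(t) = P₀ e^(0.1974t). Set P(t)/P₀ = 2: e^(0.1974t) = 2.
Solve: t = ln(2)/0.1974 ≈ 3.51 years.


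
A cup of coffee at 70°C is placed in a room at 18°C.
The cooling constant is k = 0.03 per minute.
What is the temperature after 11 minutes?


Newton's law: dT/dt = -k(T - T_a) has solution T(t) = T_a + (T₀ - T_a)e^(-kt).
Plug in T_a = 18, T₀ = 70, k = 0.03, t = 11: T(11) = 18 + (52)e^(-0.33) ≈ 55.4°C.


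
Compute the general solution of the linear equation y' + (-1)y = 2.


P(x) = -1 ⇒ μ = e^(-x).
(μ y)' = 2e^(-x) ⇒ μ y = -2e^(-x) + C.
Divide by μ: y = -2 + Ce^(x).


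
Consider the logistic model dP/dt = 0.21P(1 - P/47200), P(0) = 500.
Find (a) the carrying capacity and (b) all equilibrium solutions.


Logistic ODE dP/dt = 0.21P(1 - P/47200) has equilibria where dP/dt = 0, i.e. P = 0 or P = 47200.
The coefficient (1 - P/K) = 0 when P = K, identifying K = 47200 as the carrying capacity.
(a) K = 47200; (b) equilibria P = 0 and P = 47200.


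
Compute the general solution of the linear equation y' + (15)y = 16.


P(x) = 15, Q(x) = 16; integrating factor μ = e^(15x).
(μ y)' = 16e^(15x) ⇒ μ y = (16/15)e^(15x) + C.
Divide by μ: y = 16/15 + Ce^(-15x).


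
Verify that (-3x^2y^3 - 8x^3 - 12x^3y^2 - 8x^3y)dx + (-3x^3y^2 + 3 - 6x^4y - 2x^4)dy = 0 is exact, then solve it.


Check exactness: ∂M/∂y = -9x^2y^2 - 24x^3y - 8x^3 and ∂N/∂x = -9x^2y^2 - 24x^3y - 8x^3; equal, so the equation is exact.
Integrate M with respect to x (treating y as constant): ∫M dx = -x^3y^3 - 2x^4 - 3x^4y^2 - 2x^4y + h(y).
Differentiate w.r.t. y and set equal to N: the x-dependent terms already match, leaving h'(y) = 3. Integrate: h(y) = 3y.
So F(x,y) = -x^3y^3 - 2x^4 + 3y - 3x^4y^2 - 2x^4y.
General solution: -x^3y^3 - 2x^4 + 3y - 3x^4y^2 - 2x^4y = C.


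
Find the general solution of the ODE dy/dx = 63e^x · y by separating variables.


Separate variables: dy/y = 63e^x dx.
Integrate: ln|y| = 63e^x + C₀.
Exponentiate: y = Ce^(63e^x).


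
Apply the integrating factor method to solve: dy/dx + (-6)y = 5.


P(x) = -6 ⇒ μ = e^(-6x).
(μ y)' = 5e^(-6x) ⇒ μ y = -(5/6)e^(-6x) + C.
Divide by μ: y = -5/6 + Ce^(6x).


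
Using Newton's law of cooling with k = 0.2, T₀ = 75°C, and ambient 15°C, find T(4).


Newton's law: dT/dt = -k(T - T_a) has solution T(t) = T_a + (T₀ - T_a)e^(-kt).
Plug in T_a = 15, T₀ = 75, k = 0.2, t = 4: T(4) = 15 + (60)e^(-0.80) ≈ 42.0°C.


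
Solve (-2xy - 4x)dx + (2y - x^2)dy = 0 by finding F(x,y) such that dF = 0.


Check exactness: ∂M/∂y = -2x and ∂N/∂x = -2x; equal, so the equation is exact.
Integrate M with respect to x (treating y as constant): ∫M dx = -x^2y - 2x^2 + h(y).
Differentiate w.r.t. y and set equal to N: the x-dependent terms already match, leaving h'(y) = 2y. Integrate: h(y) = y^2.
So F(x,y) = y^2 - x^2y - 2x^2.
General solution: y^2 - x^2y - 2x^2 = C.


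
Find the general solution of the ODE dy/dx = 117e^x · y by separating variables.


Separate variables: dy/y = 117e^x dx.
Integrate: ln|y| = 117e^x + C₀.
Exponentiate: y = Ce^(117e^x).


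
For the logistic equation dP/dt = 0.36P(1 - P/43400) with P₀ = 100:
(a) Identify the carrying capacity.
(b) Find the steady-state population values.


Logistic ODE dP/dt = 0.36P(1 - P/43400) has equilibria where dP/dt = 0, i.e. P = 0 or P = 43400.
The coefficient (1 - P/K) = 0 when P = K, identifying K = 43400 as the carrying capacity.
(a) K = 43400; (b) equilibria P = 0 and P = 43400.


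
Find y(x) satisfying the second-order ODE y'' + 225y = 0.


Characteristic equation: r² + 225 = 0.
Discriminant is negative; roots r = 0 ± 15i (complex conjugate pair).
General solution uses e^(α x)(C₁ cos(β x) + C₂ sin(β x)): y = C₁cos(15x) + C₂sin(15x).


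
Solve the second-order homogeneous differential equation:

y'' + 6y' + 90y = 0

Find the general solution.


Characteristic equation: r² + 6r + 90 = 0.
Discriminant is negative; roots r = -3 ± 9i (complex conjugate pair).
General solution uses e^(α x)(C₁ cos(β x) + C₂ sin(β x)): y = e^(-3x)(C₁cos(9x) + C₂sin(9x)).


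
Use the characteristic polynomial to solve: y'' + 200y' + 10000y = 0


Characteristic equation: r² + 200r + 10000 = 0, i.e. (r + 100)² = 0.
Repeated root r = -100; include an x factor for the second linearly independent solution.
General solution: y = (C₁ + C₂x)e^(-100x).


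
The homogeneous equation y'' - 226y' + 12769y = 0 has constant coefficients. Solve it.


Characteristic equation: r² - 226r + 12769 = 0, i.e. (r - 113)² = 0.
Repeated root r = 113; include an x factor for the second linearly independent solution.
General solution: y = (C₁ + C₂x)e^(113x).


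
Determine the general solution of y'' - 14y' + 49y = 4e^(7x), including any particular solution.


Characteristic polynomial (r - 7)² = 0; repeated root r = 7.
y_h = (C₁ + C₂x)e^(7x). Forcing matches the repeated root (resonance), so try y_p = Ax² e^(7x).
Substitute and solve for A: 2A = 4, so A = 2.
General solution: y = (C₁ + C₂x + 2x²)e^(7x).


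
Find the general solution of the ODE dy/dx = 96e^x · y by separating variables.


Separate variables: dy/y = 96e^x dx.
Integrate: ln|y| = 96e^x + C₀.
Exponentiate: y = Ce^(96e^x).


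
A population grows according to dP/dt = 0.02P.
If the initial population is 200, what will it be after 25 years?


The ODE dP/dt = 0.02P has solution P(t) = P(0)e^(0.02t).
Substitute P(0) = 200 and t = 25: P(25) = 200 e^(0.50) ≈ 330.


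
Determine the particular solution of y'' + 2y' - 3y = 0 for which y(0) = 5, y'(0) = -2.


Characteristic roots of r² + 2r - 3 = 0 are -3, 1.
General solution y = c₁ e^(-3x) + c₂ e^(x).
Apply y(0) = 5: c₁ + c₂ = 5. Apply y'(0) = -2: -3 c₁ + 1 c₂ = -2.
Solve: c₁ = 7/4, c₂ = 13/4.
Particular solution: y = (7/4)e^(-3x) + (13/4)e^(x).


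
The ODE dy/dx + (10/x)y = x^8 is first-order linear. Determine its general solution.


P(x) = 10/x ⇒ μ = x^10.
(x^10 y)' = x^18 ⇒ x^10 y = x^19/(19) + C.
Solve for y: y = (1/19)x^9 + C/x^10.


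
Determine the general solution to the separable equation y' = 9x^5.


Integrate both sides with respect to x: y = ∫ 9x^5 dx = (3/2)x^6 + C.


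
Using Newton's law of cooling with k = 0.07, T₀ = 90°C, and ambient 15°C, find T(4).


Newton's law: dT/dt = -k(T - T_a) has solution T(t) = T_a + (T₀ - T_a)e^(-kt).
Plug in T_a = 15, T₀ = 90, k = 0.07, t = 4: T(4) = 15 + (75)e^(-0.28) ≈ 71.7°C.


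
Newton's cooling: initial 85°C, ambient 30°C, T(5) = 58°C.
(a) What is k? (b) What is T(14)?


Newton's law: T(t) = T_a + (T₀ - T_a)e^(-kt).
(a) Use T(5) = 58: (58 - 30)/(85 - 30) = e^(-k·5), so k = -ln(0.509)/5 ≈ 0.1350.
(b) Apply k to t = 14: T(14) = 30 + (55)e^(-1.890) ≈ 38.3°C.


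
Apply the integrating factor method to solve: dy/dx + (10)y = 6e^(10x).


P(x) = 10 ⇒ μ = e^(10x).
(μ y)' = 6e^(20x) ⇒ μ y = (6/20)e^(20x) + C.
Divide by μ: y = (3/10)e^(10x) + Ce^(-10x).


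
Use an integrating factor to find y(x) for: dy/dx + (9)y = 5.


P(x) = 9, Q(x) = 5; integrating factor μ = e^(9x).
(μ y)' = 5e^(9x) ⇒ μ y = (5/9)e^(9x) + C.
Divide by μ: y = 5/9 + Ce^(-9x).


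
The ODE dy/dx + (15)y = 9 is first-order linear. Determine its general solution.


P(x) = 15, Q(x) = 9; integrating factor μ = e^(15x).
(μ y)' = 9e^(15x) ⇒ μ y = (3/5)e^(15x) + C.
Divide by μ: y = 3/5 + Ce^(-15x).


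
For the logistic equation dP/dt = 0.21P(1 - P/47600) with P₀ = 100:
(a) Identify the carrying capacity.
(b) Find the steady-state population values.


Logistic ODE dP/dt = 0.21P(1 - P/47600) has equilibria where dP/dt = 0, i.e. P = 0 or P = 47600.
The coefficient (1 - P/K) = 0 when P = K, identifying K = 47600 as the carrying capacity.
(a) K = 47600; (b) equilibria P = 0 and P = 47600.


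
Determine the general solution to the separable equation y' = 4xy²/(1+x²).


Separate: dy/y² = 4x/(1+x²) dx.
Integrate LHS: ∫ dy/y² = -1/y.
Integrate RHS via u = 1+x²: 2ln(1+x²) + C.
Result: -1/y = 2ln(1+x²) + C.


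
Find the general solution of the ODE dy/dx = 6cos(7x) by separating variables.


g(y) = 1, so integrate directly: y = ∫ 6cos(7x) dx = (6/7)sin(7x) + C.


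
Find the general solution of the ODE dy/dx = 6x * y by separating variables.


Separate variables: dy/y = 6x dx.
Integrate: ln|y| = 3x^2 + C₀.
Exponentiate: y = Ce^(3x^2).


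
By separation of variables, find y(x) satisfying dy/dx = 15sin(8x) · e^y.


Separate: e^(-y) dy = 15sin(8x) dx.
Integrate: -e^(-y) = -(15/8)cos(8x) + C₀.
Rearrange: e^(-y) = (15/8)cos(8x) + C.


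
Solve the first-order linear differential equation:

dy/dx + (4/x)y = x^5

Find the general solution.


P(x) = 4/x ⇒ μ = x^4.
(x^4 y)' = x^4·x^5 = x^9.
Integrate: x^4 y = x^10/(10) + C.
Solve for y: y = (1/10)x^6 + C/x^4.


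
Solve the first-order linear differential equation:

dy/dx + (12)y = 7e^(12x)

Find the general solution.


P(x) = 12 ⇒ μ = e^(12x).
(μ y)' = 7e^(24x) ⇒ μ y = (7/24)e^(24x) + C.
Divide by μ: y = (7/24)e^(12x) + Ce^(-12x).


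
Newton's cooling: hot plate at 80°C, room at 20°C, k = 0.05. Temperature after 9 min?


Newton's law: dT/dt = -k(T - T_a) has solution T(t) = T_a + (T₀ - T_a)e^(-kt).
Plug in T_a = 20, T₀ = 80, k = 0.05, t = 9: T(9) = 20 + (60)e^(-0.45) ≈ 58.3°C.


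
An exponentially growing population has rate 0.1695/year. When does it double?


Exponential growth: P(t) = P₀ e^(0.1695t). Set P(t)/P₀ = 2: e^(0.1695t) = 2.
Solve: t = ln(2)/0.1695 ≈ 4.09 years.


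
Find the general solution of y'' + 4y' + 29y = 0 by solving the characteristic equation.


Characteristic equation: r² + 4r + 29 = 0.
Discriminant is negative; roots r = -2 ± 5i (complex conjugate pair).
General solution uses e^(α x)(C₁ cos(β x) + C₂ sin(β x)): y = e^(-2x)(C₁cos(5x) + C₂sin(5x)).


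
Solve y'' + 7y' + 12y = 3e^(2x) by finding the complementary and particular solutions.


Characteristic roots of r² + 7r + 12 = 0 are -3, -4.
y_h = C₁e^(-3x) + C₂e^(-4x).
Forcing exponent 2 is not a characteristic root; try y_p = Ae^(2x).
Substitute: A·(4 + (7)·2 + (12)) = A·30 = 3, so A = 1/10.
General solution: y = C₁e^(-3x) + C₂e^(-4x) + (1/10)e^(2x).


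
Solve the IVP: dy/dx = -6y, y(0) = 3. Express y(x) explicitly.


General solution of y' = -6y is y = Ce^(-6x).
Apply y(0) = 3: C = 3.
Particular solution: y = 3e^(-6x).


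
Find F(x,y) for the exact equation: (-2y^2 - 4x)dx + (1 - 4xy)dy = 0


Check exactness: ∂M/∂y = -4y and ∂N/∂x = -4y; equal, so the equation is exact.
Integrate M with respect to x (treating y as constant): ∫M dx = -2xy^2 - 2x^2 + h(y).
Differentiate w.r.t. y and set equal to N: the x-dependent terms already match, leaving h'(y) = 1. Integrate: h(y) = y.
So F(x,y) = y - 2xy^2 - 2x^2.
General solution: y - 2xy^2 - 2x^2 = C.


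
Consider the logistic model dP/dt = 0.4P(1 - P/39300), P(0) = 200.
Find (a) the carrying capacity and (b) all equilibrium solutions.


Logistic ODE dP/dt = 0.4P(1 - P/39300) has equilibria where dP/dt = 0, i.e. P = 0 or P = 39300.
The coefficient (1 - P/K) = 0 when P = K, identifying K = 39300 as the carrying capacity.
(a) K = 39300; (b) equilibria P = 0 and P = 39300.


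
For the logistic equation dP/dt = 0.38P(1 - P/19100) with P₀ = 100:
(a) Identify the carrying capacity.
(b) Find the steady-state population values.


Logistic ODE dP/dt = 0.38P(1 - P/19100) has equilibria where dP/dt = 0, i.e. P = 0 or P = 19100.
The coefficient (1 - P/K) = 0 when P = K, identifying K = 19100 as the carrying capacity.
(a) K = 19100; (b) equilibria P = 0 and P = 19100.


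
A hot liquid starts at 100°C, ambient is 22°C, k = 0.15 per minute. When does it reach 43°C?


From T(t) = T_a + (T₀ - T_a)e^(-kt), set T(t) = 43:
(43 - 22) / (100 - 22) = e^(-0.15t), so t = -ln(0.269)/0.15 ≈ 8.7 minutes.


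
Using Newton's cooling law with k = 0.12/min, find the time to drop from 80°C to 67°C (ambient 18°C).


From T(t) = T_a + (T₀ - T_a)e^(-kt), set T(t) = 67:
(67 - 18) / (80 - 18) = e^(-0.12t), so t = -ln(0.790)/0.12 ≈ 2.0 minutes.


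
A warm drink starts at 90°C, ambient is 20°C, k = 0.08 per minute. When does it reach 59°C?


From T(t) = T_a + (T₀ - T_a)e^(-kt), set T(t) = 59:
(59 - 20) / (90 - 20) = e^(-0.08t), so t = -ln(0.557)/0.08 ≈ 7.3 minutes.


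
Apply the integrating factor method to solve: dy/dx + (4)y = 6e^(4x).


P(x) = 4 ⇒ μ = e^(4x).
(μ y)' = 6e^(8x) ⇒ μ y = (6/8)e^(8x) + C.
Divide by μ: y = (3/4)e^(4x) + Ce^(-4x).


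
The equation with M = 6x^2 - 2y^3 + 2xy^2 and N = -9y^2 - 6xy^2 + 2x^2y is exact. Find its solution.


Check exactness: ∂M/∂y = -6y^2 + 4xy and ∂N/∂x = -6y^2 + 4xy; equal, so the equation is exact.
Integrate M with respect to x (treating y as constant): ∫M dx = 2x^3 - 2xy^3 + x^2y^2 + h(y).
Differentiate w.r.t. y and set equal to N: the x-dependent terms already match, leaving h'(y) = -9y^2. Integrate: h(y) = -3y^3.
So F(x,y) = -3y^3 + 2x^3 - 2xy^3 + x^2y^2.
General solution: -3y^3 + 2x^3 - 2xy^3 + x^2y^2 = C.


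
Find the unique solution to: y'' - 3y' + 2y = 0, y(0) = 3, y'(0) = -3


Characteristic roots of r² - 3r + 2 = 0 are 1, 2.
General solution y = c₁ e^(x) + c₂ e^(2x).
Apply y(0) = 3: c₁ + c₂ = 3. Apply y'(0) = -3: 1 c₁ + 2 c₂ = -3.
Solve: c₁ = 9, c₂ = -6.
Particular solution: y = 9e^(x) - 6e^(2x).


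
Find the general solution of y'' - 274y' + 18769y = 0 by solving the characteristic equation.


Characteristic equation: r² - 274r + 18769 = 0, i.e. (r - 137)² = 0.
Repeated root r = 137; include an x factor for the second linearly independent solution.
General solution: y = (C₁ + C₂x)e^(137x).


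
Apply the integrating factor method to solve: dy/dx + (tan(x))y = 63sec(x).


P(x) = tan(x) ⇒ μ = e^(∫tan(x)dx) = sec(x).
(sec(x) y)' = 63sec²(x) ⇒ sec(x) y = 63tan(x) + C.
Multiply by cos(x): y = 63sin(x) + C·cos(x).


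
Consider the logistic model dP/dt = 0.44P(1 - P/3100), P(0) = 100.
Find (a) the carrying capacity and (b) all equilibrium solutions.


Logistic ODE dP/dt = 0.44P(1 - P/3100) has equilibria where dP/dt = 0, i.e. P = 0 or P = 3100.
The coefficient (1 - P/K) = 0 when P = K, identifying K = 3100 as the carrying capacity.
(a) K = 3100; (b) equilibria P = 0 and P = 3100.


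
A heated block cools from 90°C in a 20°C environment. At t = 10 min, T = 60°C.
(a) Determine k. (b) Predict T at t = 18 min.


Newton's law: T(t) = T_a + (T₀ - T_a)e^(-kt).
(a) Use T(10) = 60: (60 - 20)/(90 - 20) = e^(-k·10), so k = -ln(0.571)/10 ≈ 0.0560.
(b) Apply k to t = 18: T(18) = 20 + (70)e^(-1.007) ≈ 45.6°C.


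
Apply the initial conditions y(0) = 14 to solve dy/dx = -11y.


General solution of y' = -11y is y = Ce^(-11x).
Apply y(0) = 14: C = 14.
Particular solution: y = 14e^(-11x).


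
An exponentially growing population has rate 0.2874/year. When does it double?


Exponential growth: P(t) = P₀ e^(0.2874t). Set P(t)/P₀ = 2: e^(0.2874t) = 2.
Solve: t = ln(2)/0.2874 ≈ 2.41 years.


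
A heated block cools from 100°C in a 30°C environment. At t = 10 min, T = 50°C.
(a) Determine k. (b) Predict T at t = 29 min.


Newton's law: T(t) = T_a + (T₀ - T_a)e^(-kt).
(a) Use T(10) = 50: (50 - 30)/(100 - 30) = e^(-k·10), so k = -ln(0.286)/10 ≈ 0.1253.
(b) Apply k to t = 29: T(29) = 30 + (70)e^(-3.633) ≈ 31.9°C.


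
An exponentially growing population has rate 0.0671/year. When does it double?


Exponential growth: P(t) = P₀ e^(0.0671t). Set P(t)/P₀ = 2: e^(0.0671t) = 2.
Solve: t = ln(2)/0.0671 ≈ 10.33 years.


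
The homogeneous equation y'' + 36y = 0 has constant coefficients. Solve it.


Characteristic equation: r² + 36 = 0.
Discriminant is negative; roots r = 0 ± 6i (complex conjugate pair).
General solution uses e^(α x)(C₁ cos(β x) + C₂ sin(β x)): y = C₁cos(6x) + C₂sin(6x).
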